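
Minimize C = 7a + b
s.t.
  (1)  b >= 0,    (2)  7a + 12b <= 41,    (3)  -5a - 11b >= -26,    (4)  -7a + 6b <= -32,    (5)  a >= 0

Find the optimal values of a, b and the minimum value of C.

Extreme points and C = 7a + b:
  (26/5, 0) → C = 182/5
  (32/7, 0) → C = 32
  (508/107, 22/107) → C = 3578/107

At the optimal vertex, b = 0 and -7a + 6b = -32.
Solving simultaneously gives a = 32/7, b = 0.

a = 32/7, b = 0, minimum C = 32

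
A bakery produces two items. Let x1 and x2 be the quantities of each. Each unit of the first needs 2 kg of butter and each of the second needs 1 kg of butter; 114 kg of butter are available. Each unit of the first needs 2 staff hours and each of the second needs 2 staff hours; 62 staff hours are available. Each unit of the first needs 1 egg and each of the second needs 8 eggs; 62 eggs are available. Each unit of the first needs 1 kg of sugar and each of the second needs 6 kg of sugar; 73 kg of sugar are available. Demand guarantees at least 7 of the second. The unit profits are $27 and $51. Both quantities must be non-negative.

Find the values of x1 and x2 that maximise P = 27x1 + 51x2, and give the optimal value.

Extreme points and P = 27x1 + 51x2:
  (0, 31/4) → P = 1581/4
  (0, 7) → P = 357
  (6, 7) → P = 519

The binding constraints are x1 + 8x2 = 62 and x2 = 7.
Solving simultaneously gives x1 = 6, x2 = 7.

x1 = 6, x2 = 7, maximum P = 519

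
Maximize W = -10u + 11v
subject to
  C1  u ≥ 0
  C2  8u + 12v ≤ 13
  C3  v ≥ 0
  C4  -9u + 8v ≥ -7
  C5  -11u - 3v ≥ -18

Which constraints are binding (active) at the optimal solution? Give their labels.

C1 and C2

Corner points and W = -10u + 11v:
  (0, 13/12) → W = 143/12
  (0, 0) → W = 0
  (47/43, 61/172) → W = -1209/172
  (7/9, 0) → W = -70/9

The maximum is at (0, 13/12). Substituting into each constraint, equality holds for C1 and C2; the remaining constraints have slack.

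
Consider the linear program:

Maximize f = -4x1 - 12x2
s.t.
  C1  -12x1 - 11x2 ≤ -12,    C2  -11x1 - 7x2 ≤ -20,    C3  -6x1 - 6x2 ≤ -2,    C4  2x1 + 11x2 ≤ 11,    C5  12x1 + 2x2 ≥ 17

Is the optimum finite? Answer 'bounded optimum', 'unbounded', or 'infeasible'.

From the feasible point (136/37, -108/37), moving in the direction (6, -6) keeps every constraint satisfied while f increases without bound.

unbounded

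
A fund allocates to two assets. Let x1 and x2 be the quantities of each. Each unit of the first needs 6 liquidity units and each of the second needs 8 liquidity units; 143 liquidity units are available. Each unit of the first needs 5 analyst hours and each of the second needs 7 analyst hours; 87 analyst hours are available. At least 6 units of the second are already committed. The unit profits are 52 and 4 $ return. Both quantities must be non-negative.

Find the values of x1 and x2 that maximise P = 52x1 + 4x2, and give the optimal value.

Feasible corners and P = 52x1 + 4x2:
  (0, 87/7) → P = 348/7
  (0, 6) → P = 24
  (9, 6) → P = 492

x1 = 9, x2 = 6, maximum P = 492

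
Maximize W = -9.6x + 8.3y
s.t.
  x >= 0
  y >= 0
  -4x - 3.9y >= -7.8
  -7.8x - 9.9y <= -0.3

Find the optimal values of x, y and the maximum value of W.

x = 0, y = 2, maximum W = 16.6

Feasible corners and W = -9.6x + 8.3y:
  (0, 2) → W = 83/5
  (0, 1/33) → W = 83/330
  (39/20, 0) → W = -468/25
  (1/26, 0) → W = -24/65

At the optimal vertex, x = 0 and -4x - 3.9y = -7.8.
Solving simultaneously gives x = 0, y = 2.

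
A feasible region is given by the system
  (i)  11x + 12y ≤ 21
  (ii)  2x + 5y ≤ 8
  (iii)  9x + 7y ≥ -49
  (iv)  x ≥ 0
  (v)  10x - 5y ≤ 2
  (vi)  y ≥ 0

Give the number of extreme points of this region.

Of the 15 pairwise boundary intersections, those satisfying every inequality are:
  (9/31, 46/31)
  (129/175, 188/175)
  (0, 8/5)
  (0, 0)
  (1/5, 0)

5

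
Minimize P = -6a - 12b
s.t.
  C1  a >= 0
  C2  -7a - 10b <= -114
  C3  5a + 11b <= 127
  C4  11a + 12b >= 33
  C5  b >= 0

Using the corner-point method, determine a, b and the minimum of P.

a = 127/5, b = 0, minimum P = -762/5

Corner points and P = -6a - 12b:
  (0, 57/5) → P = -684/5
  (0, 127/11) → P = -1524/11
  (114/7, 0) → P = -684/7
  (127/5, 0) → P = -762/5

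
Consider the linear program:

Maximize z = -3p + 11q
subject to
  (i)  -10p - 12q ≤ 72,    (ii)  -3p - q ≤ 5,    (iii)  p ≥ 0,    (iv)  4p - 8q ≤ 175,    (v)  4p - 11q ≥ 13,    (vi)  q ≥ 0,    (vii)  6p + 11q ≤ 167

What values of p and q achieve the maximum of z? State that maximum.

Feasible corners and z = -3p + 11q:
  (13/4, 0) → z = -39/4
  (18, 59/11) → z = 5
  (167/6, 0) → z = -167/2

The binding constraints are 4p - 11q = 13 and 6p + 11q = 167.
Solving simultaneously gives p = 18, q = 59/11.

p = 18, q = 59/11, maximum z = 5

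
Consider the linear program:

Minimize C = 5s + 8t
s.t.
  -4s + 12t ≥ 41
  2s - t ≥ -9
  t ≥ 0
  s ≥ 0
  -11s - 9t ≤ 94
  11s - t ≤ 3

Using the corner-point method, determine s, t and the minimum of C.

s = 0, t = 41/12, minimum C = 82/3

Extreme points and C = 5s + 8t:
  (0, 41/12) → C = 82/3
  (77/128, 463/128) → C = 4089/128
  (0, 9) → C = 72
  (4/3, 35/3) → C = 100

The binding constraints are -4s + 12t = 41 and s = 0.
Solving simultaneously gives s = 0, t = 41/12.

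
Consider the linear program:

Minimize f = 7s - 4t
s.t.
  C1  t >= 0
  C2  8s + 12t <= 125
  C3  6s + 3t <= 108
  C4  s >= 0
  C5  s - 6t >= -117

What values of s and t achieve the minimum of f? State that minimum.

s = 0, t = 125/12, minimum f = -125/3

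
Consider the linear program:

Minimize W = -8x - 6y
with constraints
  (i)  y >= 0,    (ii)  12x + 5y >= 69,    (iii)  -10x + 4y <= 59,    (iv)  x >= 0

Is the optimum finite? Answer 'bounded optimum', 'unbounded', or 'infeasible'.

From the feasible point (23/4, 0), moving in the direction (4, 10) keeps every constraint satisfied while W decreases without bound.

unbounded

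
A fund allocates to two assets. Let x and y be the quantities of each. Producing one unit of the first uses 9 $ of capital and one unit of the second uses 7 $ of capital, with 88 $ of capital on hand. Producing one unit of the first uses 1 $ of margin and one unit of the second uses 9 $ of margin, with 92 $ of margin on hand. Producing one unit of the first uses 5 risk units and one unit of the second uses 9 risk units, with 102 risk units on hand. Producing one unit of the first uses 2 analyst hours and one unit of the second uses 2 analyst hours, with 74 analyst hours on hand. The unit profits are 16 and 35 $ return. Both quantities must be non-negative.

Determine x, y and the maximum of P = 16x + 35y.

x = 2, y = 10, maximum P = 382

Feasible corners and P = 16x + 35y:
  (0, 0) → P = 0
  (0, 92/9) → P = 3220/9
  (88/9, 0) → P = 1408/9
  (2, 10) → P = 382

The optimum lies where 9x + 7y = 88 and x + 9y = 92.
Solving simultaneously gives x = 2, y = 10.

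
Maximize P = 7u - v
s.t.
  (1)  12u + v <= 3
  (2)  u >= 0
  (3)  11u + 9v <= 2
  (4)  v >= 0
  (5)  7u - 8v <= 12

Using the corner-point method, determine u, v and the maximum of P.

u = 2/11, v = 0, maximum P = 14/11

Extreme points and P = 7u - v:
  (0, 2/9) → P = -2/9
  (0, 0) → P = 0
  (2/11, 0) → P = 14/11

The optimum lies where 11u + 9v = 2 and v = 0.
Solving simultaneously gives u = 2/11, v = 0.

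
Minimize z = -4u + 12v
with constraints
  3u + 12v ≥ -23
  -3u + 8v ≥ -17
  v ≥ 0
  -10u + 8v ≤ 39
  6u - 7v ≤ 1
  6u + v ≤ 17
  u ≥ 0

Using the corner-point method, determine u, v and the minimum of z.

u = 1/6, v = 0, minimum z = -2/3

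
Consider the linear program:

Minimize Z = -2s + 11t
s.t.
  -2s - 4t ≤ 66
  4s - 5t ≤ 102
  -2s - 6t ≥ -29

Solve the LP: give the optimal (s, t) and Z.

s = 3, t = -18, minimum Z = -204

Vertices and Z = -2s + 11t:
  (3, -18) → Z = -204
  (-128, 95/2) → Z = 1557/2
  (757/34, -44/17) → Z = -73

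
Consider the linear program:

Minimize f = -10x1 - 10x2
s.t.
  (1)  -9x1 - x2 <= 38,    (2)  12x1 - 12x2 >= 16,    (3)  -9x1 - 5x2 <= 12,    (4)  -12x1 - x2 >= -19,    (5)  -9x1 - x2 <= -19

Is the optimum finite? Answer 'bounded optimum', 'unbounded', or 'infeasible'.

infeasible

The boundaries 12x1 - 12x2 = 16 and -9x1 - 5x2 = 12 meet at (-8/21, -12/7), but that point violates -9x1 - x2 ≤ -19. Every candidate vertex is excluded by some other constraint, so the feasible region is empty.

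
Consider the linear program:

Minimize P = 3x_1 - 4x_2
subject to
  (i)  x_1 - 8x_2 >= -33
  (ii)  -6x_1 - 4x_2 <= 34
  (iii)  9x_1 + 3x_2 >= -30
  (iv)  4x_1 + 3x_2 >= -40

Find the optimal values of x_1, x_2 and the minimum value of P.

x_1 = -113/25, x_2 = 89/25, minimum P = -139/5

Feasible corners and P = 3x_1 - 4x_2:
  (-113/25, 89/25) → P = -139/5
  (-1, -7) → P = 25
  (29, -52) → P = 295
The feasible region is unbounded (it extends along (8, 1), (3, -4)), but P strictly increases along every unbounded feasible direction, so there is no improving ray and the minimum is attained at a vertex.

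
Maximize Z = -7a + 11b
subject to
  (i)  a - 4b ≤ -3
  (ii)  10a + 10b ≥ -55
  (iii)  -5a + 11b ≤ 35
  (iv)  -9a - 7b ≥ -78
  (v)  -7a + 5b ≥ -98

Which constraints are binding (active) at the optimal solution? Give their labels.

Extreme points and Z = -7a + 11b:
  (-5, -1/2) → Z = 59/2
  (291/43, 105/43) → Z = -882/43
  (-191/32, 15/32) → Z = 751/16
  (613/134, 705/134) → Z = 1732/67

The maximum is at (-191/32, 15/32). Substituting into each constraint, equality holds for (ii) and (iii); the remaining constraints have slack.

(ii) and (iii)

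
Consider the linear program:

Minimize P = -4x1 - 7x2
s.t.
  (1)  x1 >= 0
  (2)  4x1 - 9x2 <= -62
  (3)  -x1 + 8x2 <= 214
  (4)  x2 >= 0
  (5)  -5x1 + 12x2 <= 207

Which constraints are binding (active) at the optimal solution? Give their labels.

Feasible corners and P = -4x1 - 7x2:
  (0, 62/9) → P = -434/9
  (0, 69/4) → P = -483/4
  (1430/23, 794/23) → P = -11278/23
  (228/7, 863/28) → P = -9689/28

The minimum is at (1430/23, 794/23). Substituting into each constraint, equality holds for (2) and (3); the remaining constraints have slack.

(2) and (3)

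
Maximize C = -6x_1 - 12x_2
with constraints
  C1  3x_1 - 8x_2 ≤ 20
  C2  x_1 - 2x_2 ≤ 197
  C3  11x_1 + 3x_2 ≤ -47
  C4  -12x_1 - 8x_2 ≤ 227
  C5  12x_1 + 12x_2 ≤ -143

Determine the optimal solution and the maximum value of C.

x_1 = -69/5, x_2 = -307/40, maximum C = 1749/10

Extreme points and C = -6x_1 - 12x_2:
  (-69/5, -307/40) → C = 1749/10
  (-226/33, -223/44) → C = 1121/11
  (-395/12, 21) → C = -109/2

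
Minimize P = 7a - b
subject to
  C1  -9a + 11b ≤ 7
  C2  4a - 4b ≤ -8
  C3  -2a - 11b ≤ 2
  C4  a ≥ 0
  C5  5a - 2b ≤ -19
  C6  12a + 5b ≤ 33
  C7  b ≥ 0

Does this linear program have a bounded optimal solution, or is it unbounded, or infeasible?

infeasible

The boundaries 12a + 5b = 33 and b = 0 meet at (11/4, 0), but that point violates 4a - 4b ≤ -8. Every candidate vertex is excluded by some other constraint, so the feasible region is empty.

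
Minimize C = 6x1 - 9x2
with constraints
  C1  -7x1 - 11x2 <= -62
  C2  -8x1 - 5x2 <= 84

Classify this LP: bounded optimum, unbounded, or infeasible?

From the feasible point (-1234/53, 1084/53), moving in the direction (-5, 8) keeps every constraint satisfied while C decreases without bound.

unbounded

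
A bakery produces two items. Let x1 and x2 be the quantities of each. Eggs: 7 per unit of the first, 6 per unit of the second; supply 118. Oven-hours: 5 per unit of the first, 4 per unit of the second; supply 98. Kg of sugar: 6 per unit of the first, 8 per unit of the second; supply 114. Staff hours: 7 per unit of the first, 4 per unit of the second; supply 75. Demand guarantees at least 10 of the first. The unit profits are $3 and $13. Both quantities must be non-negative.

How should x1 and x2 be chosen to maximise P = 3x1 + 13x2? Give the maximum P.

Vertices and P = 3x1 + 13x2:
  (75/7, 0) → P = 225/7
  (10, 0) → P = 30
  (10, 5/4) → P = 185/4

At the optimal vertex, 7x1 + 4x2 = 75 and x1 = 10.
Solving simultaneously gives x1 = 10, x2 = 5/4.

x1 = 10, x2 = 5/4, maximum P = 185/4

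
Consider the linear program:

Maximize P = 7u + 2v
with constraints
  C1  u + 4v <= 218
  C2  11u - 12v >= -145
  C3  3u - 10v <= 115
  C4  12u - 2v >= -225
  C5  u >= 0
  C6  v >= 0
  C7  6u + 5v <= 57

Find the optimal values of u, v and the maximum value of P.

u = 19/2, v = 0, maximum P = 133/2

Vertices and P = 7u + 2v:
  (0, 0) → P = 0
  (0, 57/5) → P = 114/5
  (19/2, 0) → P = 133/2

The binding constraints are v = 0 and 6u + 5v = 57.
Solving simultaneously gives u = 19/2, v = 0.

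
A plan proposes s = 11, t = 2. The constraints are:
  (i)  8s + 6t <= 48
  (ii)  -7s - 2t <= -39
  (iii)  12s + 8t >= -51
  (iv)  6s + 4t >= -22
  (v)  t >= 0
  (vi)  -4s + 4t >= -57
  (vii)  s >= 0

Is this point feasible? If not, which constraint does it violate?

Constraint (i): 8s + 6t = 100, which is not ≤ 48. All other constraints are satisfied.

not feasible — violates (i)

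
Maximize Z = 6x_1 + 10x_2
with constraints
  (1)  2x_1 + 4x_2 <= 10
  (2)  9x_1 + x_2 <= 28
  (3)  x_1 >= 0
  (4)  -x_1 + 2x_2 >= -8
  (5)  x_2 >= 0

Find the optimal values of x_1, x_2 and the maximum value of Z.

Vertices and Z = 6x_1 + 10x_2:
  (3, 1) → Z = 28
  (0, 5/2) → Z = 25
  (28/9, 0) → Z = 56/3
  (0, 0) → Z = 0

At the optimal vertex, 2x_1 + 4x_2 = 10 and 9x_1 + x_2 = 28.
Solving simultaneously gives x_1 = 3, x_2 = 1.

x_1 = 3, x_2 = 1, maximum Z = 28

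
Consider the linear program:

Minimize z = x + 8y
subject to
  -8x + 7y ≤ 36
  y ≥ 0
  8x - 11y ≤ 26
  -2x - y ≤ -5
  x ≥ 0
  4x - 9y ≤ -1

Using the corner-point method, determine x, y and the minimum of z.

Vertices and z = x + 8y:
  (0, 36/7) → z = 288/7
  (35/4, 4) → z = 163/4
  (0, 5) → z = 40
  (2, 1) → z = 10
The feasible region is unbounded (it extends along (7, 8), (11, 8)), but z strictly increases along every unbounded feasible direction, so there is no improving ray and the minimum is attained at a vertex.

The optimum lies where -2x - y = -5 and 4x - 9y = -1.
Solving simultaneously gives x = 2, y = 1.

x = 2, y = 1, minimum z = 10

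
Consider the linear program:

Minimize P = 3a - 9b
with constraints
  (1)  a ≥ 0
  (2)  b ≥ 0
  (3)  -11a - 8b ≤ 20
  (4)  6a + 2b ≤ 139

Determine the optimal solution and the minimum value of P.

a = 0, b = 139/2, minimum P = -1251/2

Corner points and P = 3a - 9b:
  (0, 0) → P = 0
  (0, 139/2) → P = -1251/2
  (139/6, 0) → P = 139/2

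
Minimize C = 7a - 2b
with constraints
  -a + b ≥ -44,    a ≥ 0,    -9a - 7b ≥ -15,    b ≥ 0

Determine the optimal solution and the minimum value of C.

a = 0, b = 15/7, minimum C = -30/7

Feasible corners and C = 7a - 2b:
  (0, 15/7) → C = -30/7
  (0, 0) → C = 0
  (5/3, 0) → C = 35/3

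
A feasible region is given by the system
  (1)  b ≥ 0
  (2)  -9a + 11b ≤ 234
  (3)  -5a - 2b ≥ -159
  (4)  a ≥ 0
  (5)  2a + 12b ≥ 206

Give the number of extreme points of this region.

Intersecting each pair of boundary lines and keeping only the points that satisfy every inequality leaves:
  (1281/73, 2601/73)
  (0, 234/11)
  (187/7, 89/7)
  (0, 103/6)

4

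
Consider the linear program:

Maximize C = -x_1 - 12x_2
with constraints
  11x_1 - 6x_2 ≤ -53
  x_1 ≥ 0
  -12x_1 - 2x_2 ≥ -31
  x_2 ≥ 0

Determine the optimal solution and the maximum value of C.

Extreme points and C = -x_1 - 12x_2:
  (0, 53/6) → C = -106
  (40/47, 977/94) → C = -5902/47
  (0, 31/2) → C = -186

At the optimal vertex, 11x_1 - 6x_2 = -53 and x_1 = 0.
Solving simultaneously gives x_1 = 0, x_2 = 53/6.

x_1 = 0, x_2 = 53/6, maximum C = -106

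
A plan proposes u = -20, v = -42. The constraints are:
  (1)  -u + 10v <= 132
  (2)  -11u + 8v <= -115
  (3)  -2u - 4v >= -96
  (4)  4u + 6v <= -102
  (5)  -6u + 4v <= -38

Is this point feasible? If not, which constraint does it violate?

(1): -400 ≤ 132 ✓
(2): -116 ≤ -115 ✓
(3): 208 ≥ -96 ✓
(4): -332 ≤ -102 ✓
(5): -48 ≤ -38 ✓

feasible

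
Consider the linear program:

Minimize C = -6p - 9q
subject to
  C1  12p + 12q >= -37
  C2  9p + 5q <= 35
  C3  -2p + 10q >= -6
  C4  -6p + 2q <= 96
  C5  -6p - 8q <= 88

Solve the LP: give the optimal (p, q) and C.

p = -205/24, q = 179/8, minimum C = -1201/8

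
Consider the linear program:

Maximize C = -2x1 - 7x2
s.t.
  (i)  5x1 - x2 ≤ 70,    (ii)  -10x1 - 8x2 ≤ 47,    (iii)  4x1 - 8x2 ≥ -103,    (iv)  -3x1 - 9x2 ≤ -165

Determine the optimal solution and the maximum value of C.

x1 = 265/16, x2 = 205/16, maximum C = -1965/16

Feasible corners and C = -2x1 - 7x2:
  (221/12, 265/12) → C = -2297/12
  (265/16, 205/16) → C = -1965/16
  (131/20, 323/20) → C = -2523/20

The optimum lies where 5x1 - x2 = 70 and -3x1 - 9x2 = -165.
Solving simultaneously gives x1 = 265/16, x2 = 205/16.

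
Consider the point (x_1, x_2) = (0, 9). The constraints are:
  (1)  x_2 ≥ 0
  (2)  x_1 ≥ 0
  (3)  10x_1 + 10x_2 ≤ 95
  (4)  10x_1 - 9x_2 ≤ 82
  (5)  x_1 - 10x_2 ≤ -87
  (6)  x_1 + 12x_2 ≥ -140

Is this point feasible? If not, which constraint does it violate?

feasible

(1): 9 ≥ 0 ✓
(2): 0 ≥ 0 ✓
(3): 90 ≤ 95 ✓
(4): -81 ≤ 82 ✓
(5): -90 ≤ -87 ✓
(6): 108 ≥ -140 ✓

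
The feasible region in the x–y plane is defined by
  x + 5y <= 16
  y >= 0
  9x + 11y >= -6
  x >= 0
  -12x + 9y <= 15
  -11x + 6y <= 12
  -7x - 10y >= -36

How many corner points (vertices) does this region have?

4

Of the 21 pairwise boundary intersections, those satisfying every inequality are:
  (0, 0)
  (36/7, 0)
  (0, 5/3)
  (58/61, 179/61)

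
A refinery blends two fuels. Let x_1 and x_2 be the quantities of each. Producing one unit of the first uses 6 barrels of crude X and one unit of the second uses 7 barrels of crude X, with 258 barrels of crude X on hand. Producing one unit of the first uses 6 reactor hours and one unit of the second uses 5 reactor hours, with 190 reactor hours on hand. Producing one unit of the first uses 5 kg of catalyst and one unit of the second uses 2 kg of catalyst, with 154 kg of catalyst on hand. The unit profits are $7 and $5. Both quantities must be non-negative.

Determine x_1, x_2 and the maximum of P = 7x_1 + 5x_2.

x_1 = 30, x_2 = 2, maximum P = 220

Vertices and P = 7x_1 + 5x_2:
  (0, 0) → P = 0
  (0, 258/7) → P = 1290/7
  (154/5, 0) → P = 1078/5
  (10/3, 34) → P = 580/3
  (30, 2) → P = 220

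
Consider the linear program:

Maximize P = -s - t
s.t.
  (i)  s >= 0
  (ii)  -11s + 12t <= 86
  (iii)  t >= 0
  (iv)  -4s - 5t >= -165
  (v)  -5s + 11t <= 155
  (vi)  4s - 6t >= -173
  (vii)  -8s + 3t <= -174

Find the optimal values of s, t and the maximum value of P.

s = 87/4, t = 0, maximum P = -87/4

Extreme points and P = -s - t:
  (165/4, 0) → P = -165/4
  (87/4, 0) → P = -87/4
  (105/4, 12) → P = -153/4

The optimum lies where t = 0 and -8s + 3t = -174.
Solving simultaneously gives s = 87/4, t = 0.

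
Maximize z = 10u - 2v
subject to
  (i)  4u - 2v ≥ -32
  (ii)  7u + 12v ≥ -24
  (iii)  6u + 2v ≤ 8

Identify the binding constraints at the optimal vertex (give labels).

(ii) and (iii)

Feasible corners and z = 10u - 2v:
  (-216/31, 64/31) → z = -2288/31
  (-12/5, 56/5) → z = -232/5
  (72/29, -100/29) → z = 920/29

The maximum is at (72/29, -100/29). Substituting into each constraint, equality holds for (ii) and (iii); the remaining constraints have slack.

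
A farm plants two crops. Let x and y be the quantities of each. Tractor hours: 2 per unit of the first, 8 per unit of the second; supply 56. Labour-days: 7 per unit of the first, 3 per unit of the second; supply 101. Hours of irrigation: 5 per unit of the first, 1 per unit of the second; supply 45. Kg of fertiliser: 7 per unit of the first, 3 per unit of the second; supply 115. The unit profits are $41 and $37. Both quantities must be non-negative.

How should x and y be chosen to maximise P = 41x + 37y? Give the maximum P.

Vertices and P = 41x + 37y:
  (0, 0) → P = 0
  (0, 7) → P = 259
  (9, 0) → P = 369
  (8, 5) → P = 513

The optimum lies where 2x + 8y = 56 and 5x + y = 45.
Solving simultaneously gives x = 8, y = 5.

x = 8, y = 5, maximum P = 513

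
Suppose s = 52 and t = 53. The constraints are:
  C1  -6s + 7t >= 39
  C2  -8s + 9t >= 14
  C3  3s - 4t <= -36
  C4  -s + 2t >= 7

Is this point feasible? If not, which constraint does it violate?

feasible

C1: 59 ≥ 39 ✓
C2: 61 ≥ 14 ✓
C3: -56 ≤ -36 ✓
C4: 54 ≥ 7 ✓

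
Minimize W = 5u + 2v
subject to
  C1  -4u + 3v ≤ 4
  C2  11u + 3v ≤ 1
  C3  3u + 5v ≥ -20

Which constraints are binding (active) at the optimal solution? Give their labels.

Corner points and W = 5u + 2v:
  (-1/5, 16/15) → W = 17/15
  (-80/29, -68/29) → W = -536/29
  (65/46, -223/46) → W = -121/46

The minimum is at (-80/29, -68/29). Substituting into each constraint, equality holds for C1 and C3; the remaining constraints have slack.

C1 and C3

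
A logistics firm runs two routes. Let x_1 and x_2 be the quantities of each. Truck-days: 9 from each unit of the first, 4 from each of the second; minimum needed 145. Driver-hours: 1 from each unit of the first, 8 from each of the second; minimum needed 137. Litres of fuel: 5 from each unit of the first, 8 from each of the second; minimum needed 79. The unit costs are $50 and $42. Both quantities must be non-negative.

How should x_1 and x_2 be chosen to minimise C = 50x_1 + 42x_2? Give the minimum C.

x_1 = 9, x_2 = 16, minimum C = 1122

Feasible corners and C = 50x_1 + 42x_2:
  (0, 145/4) → C = 3045/2
  (137, 0) → C = 6850
  (9, 16) → C = 1122
The feasible region is unbounded (it extends along (0, 1), (1, 0)), but C strictly increases along every unbounded feasible direction, so there is no improving ray and the minimum is attained at a vertex.

The optimum lies where 9x_1 + 4x_2 = 145 and x_1 + 8x_2 = 137.
Solving simultaneously gives x_1 = 9, x_2 = 16.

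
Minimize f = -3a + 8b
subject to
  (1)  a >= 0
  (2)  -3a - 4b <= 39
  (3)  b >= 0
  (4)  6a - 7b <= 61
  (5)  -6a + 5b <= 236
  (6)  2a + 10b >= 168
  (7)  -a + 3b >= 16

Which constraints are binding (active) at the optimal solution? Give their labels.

(4) and (7)

Vertices and f = -3a + 8b:
  (0, 236/5) → f = 1888/5
  (0, 84/5) → f = 672/5
  (295/11, 157/11) → f = 371/11
  (43/2, 25/2) → f = 71/2
The feasible region is unbounded (it extends along (7, 6), (5, 6)), but f strictly increases along every unbounded feasible direction, so there is no improving ray and the minimum is attained at a vertex.

The minimum is at (295/11, 157/11). Substituting into each constraint, equality holds for (4) and (7); the remaining constraints have slack.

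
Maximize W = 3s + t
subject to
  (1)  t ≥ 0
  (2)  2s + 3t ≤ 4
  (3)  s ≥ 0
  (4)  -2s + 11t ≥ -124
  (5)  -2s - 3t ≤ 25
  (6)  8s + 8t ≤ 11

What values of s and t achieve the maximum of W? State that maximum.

Vertices and W = 3s + t:
  (0, 0) → W = 0
  (11/8, 0) → W = 33/8
  (0, 4/3) → W = 4/3
  (1/8, 5/4) → W = 13/8

s = 11/8, t = 0, maximum W = 33/8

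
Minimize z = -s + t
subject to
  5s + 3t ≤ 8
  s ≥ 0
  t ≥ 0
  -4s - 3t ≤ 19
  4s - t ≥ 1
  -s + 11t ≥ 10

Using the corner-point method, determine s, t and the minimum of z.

Corner points and z = -s + t:
  (11/17, 27/17) → z = 16/17
  (1, 1) → z = 0
  (21/43, 41/43) → z = 20/43

s = 1, t = 1, minimum z = 0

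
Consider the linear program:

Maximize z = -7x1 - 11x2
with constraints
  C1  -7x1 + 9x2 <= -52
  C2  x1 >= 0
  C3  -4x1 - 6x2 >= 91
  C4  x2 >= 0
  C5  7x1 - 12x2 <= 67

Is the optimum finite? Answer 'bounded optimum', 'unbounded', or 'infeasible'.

The boundaries -7x1 + 9x2 = -52 and x2 = 0 meet at (52/7, 0), but that point violates -4x1 - 6x2 ≥ 91. Every candidate vertex is excluded by some other constraint, so the feasible region is empty.

infeasible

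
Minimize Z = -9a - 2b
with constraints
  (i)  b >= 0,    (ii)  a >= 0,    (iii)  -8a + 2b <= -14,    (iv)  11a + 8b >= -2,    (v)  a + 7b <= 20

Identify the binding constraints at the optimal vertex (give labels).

(i) and (v)

Vertices and Z = -9a - 2b:
  (7/4, 0) → Z = -63/4
  (20, 0) → Z = -180
  (69/29, 73/29) → Z = -767/29

The minimum is at (20, 0). Substituting into each constraint, equality holds for (i) and (v); the remaining constraints have slack.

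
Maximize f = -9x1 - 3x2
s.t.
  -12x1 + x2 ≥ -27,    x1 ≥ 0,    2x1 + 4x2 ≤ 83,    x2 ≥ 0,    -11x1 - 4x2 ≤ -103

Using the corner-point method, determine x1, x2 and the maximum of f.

x1 = 20/9, x2 = 707/36, maximum f = -947/12

Corner points and f = -9x1 - 3x2:
  (191/50, 471/25) → f = -909/10
  (211/59, 939/59) → f = -4716/59
  (20/9, 707/36) → f = -947/12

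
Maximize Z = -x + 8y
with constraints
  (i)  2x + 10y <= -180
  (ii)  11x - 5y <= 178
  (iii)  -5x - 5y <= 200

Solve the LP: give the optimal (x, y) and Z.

The optimum lies where 2x + 10y = -180 and -5x - 5y = 200.
Solving simultaneously gives x = -55/2, y = -25/2.

x = -55/2, y = -25/2, maximum Z = -145/2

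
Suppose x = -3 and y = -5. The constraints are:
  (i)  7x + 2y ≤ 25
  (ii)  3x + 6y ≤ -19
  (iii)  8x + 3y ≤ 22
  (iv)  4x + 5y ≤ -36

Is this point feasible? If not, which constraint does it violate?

feasible

(i): -31 ≤ 25 ✓
(ii): -39 ≤ -19 ✓
(iii): -39 ≤ 22 ✓
(iv): -37 ≤ -36 ✓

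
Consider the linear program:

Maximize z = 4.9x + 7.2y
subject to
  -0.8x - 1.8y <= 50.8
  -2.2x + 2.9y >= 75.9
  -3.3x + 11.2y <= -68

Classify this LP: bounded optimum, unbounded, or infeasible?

The boundaries -0.8x - 1.8y = 50.8 and -2.2x + 2.9y = 75.9 meet at (-14197/314, -1276/157), but that point violates -3.3x + 11.2y ≤ -68. Every candidate vertex is excluded by some other constraint, so the feasible region is empty.

infeasible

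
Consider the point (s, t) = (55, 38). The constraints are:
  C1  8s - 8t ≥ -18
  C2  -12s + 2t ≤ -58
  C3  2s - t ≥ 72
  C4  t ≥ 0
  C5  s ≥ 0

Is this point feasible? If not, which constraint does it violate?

C1: 136 ≥ -18 ✓
C2: -584 ≤ -58 ✓
C3: 72 ≥ 72 ✓
C4: 38 ≥ 0 ✓
C5: 55 ≥ 0 ✓

feasible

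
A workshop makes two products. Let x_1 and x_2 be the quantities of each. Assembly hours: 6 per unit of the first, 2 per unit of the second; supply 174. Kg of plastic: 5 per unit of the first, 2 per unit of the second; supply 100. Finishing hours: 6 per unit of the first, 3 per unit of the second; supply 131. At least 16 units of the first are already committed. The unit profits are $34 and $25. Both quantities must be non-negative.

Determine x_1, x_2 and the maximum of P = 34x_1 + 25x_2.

Extreme points and P = 34x_1 + 25x_2:
  (20, 0) → P = 680
  (16, 0) → P = 544
  (16, 10) → P = 794

The optimum lies where 5x_1 + 2x_2 = 100 and x_1 = 16.
Solving simultaneously gives x_1 = 16, x_2 = 10.

x_1 = 16, x_2 = 10, maximum P = 794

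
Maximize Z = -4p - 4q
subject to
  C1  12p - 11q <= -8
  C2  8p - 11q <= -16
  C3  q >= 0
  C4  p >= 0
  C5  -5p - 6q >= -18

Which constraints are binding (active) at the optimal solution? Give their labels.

Vertices and Z = -4p - 4q:
  (0, 16/11) → Z = -64/11
  (102/103, 224/103) → Z = -1304/103
  (0, 3) → Z = -12

The maximum is at (0, 16/11). Substituting into each constraint, equality holds for C2 and C4; the remaining constraints have slack.

C2 and C4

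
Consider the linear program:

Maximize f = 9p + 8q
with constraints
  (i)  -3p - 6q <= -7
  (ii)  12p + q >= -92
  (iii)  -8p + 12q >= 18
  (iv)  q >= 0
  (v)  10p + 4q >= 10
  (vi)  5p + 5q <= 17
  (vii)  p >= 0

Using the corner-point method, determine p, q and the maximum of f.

p = 57/50, q = 113/50, maximum f = 1417/50

Feasible corners and f = 9p + 8q:
  (6/19, 65/38) → f = 314/19
  (57/50, 113/50) → f = 1417/50
  (0, 5/2) → f = 20
  (0, 17/5) → f = 136/5

The binding constraints are -8p + 12q = 18 and 5p + 5q = 17.
Solving simultaneously gives p = 57/50, q = 113/50.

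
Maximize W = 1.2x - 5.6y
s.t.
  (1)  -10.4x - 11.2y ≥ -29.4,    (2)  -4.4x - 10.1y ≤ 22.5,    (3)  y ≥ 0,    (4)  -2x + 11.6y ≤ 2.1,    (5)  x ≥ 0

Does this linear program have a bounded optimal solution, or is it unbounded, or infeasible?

bounded optimum

Extreme points and W = 1.2x - 5.6y:
  (147/52, 0) → W = 441/130
  (1323/596, 84/149) → W = -147/298
  (0, 0) → W = 0
  (0, 21/116) → W = -147/145
The feasible region has finitely many vertices and no improving ray; the maximum is 441/130 at (147/52, 0).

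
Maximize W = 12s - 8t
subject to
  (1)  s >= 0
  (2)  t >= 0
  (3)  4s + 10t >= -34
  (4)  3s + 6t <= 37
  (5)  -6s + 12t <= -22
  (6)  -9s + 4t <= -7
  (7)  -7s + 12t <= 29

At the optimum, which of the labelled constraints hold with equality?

Corner points and W = 12s - 8t:
  (37/3, 0) → W = 148
  (11/3, 0) → W = 44
  (8, 13/6) → W = 236/3

The maximum is at (37/3, 0). Substituting into each constraint, equality holds for (2) and (4); the remaining constraints have slack.

(2) and (4)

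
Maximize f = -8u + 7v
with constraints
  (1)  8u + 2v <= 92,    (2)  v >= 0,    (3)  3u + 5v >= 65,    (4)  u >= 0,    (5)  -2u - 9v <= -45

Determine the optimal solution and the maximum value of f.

Extreme points and f = -8u + 7v:
  (165/17, 122/17) → f = -466/17
  (0, 46) → f = 322
  (0, 13) → f = 91

The binding constraints are 8u + 2v = 92 and u = 0.
Solving simultaneously gives u = 0, v = 46.

u = 0, v = 46, maximum f = 322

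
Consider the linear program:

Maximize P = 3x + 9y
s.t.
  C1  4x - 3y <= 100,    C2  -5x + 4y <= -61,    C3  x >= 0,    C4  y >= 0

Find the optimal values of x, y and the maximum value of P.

x = 217, y = 256, maximum P = 2955

The optimum lies where 4x - 3y = 100 and -5x + 4y = -61.
Solving simultaneously gives x = 217, y = 256.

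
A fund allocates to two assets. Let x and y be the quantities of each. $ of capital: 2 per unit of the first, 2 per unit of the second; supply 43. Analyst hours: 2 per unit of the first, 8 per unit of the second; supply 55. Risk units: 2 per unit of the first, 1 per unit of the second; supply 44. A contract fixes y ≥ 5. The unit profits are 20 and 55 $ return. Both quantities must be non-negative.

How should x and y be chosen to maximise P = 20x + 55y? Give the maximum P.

x = 15/2, y = 5, maximum P = 425

Vertices and P = 20x + 55y:
  (0, 55/8) → P = 3025/8
  (0, 5) → P = 275
  (15/2, 5) → P = 425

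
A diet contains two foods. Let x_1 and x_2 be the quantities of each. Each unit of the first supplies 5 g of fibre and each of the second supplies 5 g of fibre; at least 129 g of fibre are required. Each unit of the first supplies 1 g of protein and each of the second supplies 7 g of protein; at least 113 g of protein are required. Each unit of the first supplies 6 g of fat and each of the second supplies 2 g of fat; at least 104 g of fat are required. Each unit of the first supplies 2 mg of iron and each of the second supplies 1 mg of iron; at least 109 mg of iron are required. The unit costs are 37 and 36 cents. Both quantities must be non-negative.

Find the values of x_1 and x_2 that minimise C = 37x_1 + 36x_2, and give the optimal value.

x_1 = 50, x_2 = 9, minimum C = 2174

The feasible region is unbounded (it extends along (0, 1), (1, 0)), but C strictly increases along every unbounded feasible direction, so there is no improving ray and the minimum is attained at a vertex.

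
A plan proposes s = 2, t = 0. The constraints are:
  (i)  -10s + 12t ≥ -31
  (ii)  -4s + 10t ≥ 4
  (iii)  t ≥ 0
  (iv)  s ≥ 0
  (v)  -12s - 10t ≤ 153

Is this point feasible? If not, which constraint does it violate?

not feasible — violates (ii)

Constraint (ii): -4s + 10t = -8, which is not ≥ 4. All other constraints are satisfied.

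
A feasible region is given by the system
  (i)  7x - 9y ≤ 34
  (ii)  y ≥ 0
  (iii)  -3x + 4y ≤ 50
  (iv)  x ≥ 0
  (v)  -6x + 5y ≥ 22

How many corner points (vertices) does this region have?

3

Of the 10 pairwise boundary intersections, those satisfying every inequality are:
  (0, 25/2)
  (18, 26)
  (0, 22/5)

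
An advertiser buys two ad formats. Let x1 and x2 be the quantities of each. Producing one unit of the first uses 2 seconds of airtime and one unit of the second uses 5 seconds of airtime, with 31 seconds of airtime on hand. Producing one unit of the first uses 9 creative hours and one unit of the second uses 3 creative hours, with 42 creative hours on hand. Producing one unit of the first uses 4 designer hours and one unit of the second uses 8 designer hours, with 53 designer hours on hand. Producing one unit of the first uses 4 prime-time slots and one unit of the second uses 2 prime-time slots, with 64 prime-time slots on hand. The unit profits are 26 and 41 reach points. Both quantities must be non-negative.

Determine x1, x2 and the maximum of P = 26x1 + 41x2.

x1 = 3, x2 = 5, maximum P = 283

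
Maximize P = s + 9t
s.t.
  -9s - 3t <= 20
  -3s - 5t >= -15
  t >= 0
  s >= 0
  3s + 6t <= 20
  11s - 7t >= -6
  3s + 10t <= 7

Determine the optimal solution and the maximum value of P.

Feasible corners and P = s + 9t:
  (0, 0) → P = 0
  (7/3, 0) → P = 7/3
  (0, 7/10) → P = 63/10

At the optimal vertex, s = 0 and 3s + 10t = 7.
Solving simultaneously gives s = 0, t = 7/10.

s = 0, t = 7/10, maximum P = 63/10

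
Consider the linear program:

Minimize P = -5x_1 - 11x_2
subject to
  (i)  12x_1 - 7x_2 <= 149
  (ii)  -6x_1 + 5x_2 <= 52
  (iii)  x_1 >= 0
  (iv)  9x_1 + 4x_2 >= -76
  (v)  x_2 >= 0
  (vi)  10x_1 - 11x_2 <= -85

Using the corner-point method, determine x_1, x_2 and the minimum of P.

Feasible corners and P = -5x_1 - 11x_2:
  (1109/18, 253/3) → P = -22243/18
  (1117/31, 1255/31) → P = -19390/31
  (0, 52/5) → P = -572/5
  (0, 85/11) → P = -85

At the optimal vertex, 12x_1 - 7x_2 = 149 and -6x_1 + 5x_2 = 52.
Solving simultaneously gives x_1 = 1109/18, x_2 = 253/3.

x_1 = 1109/18, x_2 = 253/3, minimum P = -22243/18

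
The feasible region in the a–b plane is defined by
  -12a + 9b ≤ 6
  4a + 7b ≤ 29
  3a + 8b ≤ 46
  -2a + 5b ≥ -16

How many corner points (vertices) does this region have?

3

Of the 6 pairwise boundary intersections, those satisfying every inequality are:
  (73/40, 31/10)
  (-29/7, -34/7)
  (257/34, -3/17)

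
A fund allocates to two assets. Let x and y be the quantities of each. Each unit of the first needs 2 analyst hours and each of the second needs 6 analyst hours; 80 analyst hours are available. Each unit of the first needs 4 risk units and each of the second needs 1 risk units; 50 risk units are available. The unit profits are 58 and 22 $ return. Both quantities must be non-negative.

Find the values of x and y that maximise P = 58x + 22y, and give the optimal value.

Extreme points and P = 58x + 22y:
  (0, 0) → P = 0
  (0, 40/3) → P = 880/3
  (25/2, 0) → P = 725
  (10, 10) → P = 800

x = 10, y = 10, maximum P = 800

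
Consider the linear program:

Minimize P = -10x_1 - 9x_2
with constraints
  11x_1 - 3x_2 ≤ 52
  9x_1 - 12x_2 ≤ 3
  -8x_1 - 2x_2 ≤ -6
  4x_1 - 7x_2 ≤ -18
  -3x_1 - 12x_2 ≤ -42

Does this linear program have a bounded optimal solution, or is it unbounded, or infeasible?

From the feasible point (418/65, 406/65), moving in the direction (-2, 8) keeps every constraint satisfied while P decreases without bound.

unbounded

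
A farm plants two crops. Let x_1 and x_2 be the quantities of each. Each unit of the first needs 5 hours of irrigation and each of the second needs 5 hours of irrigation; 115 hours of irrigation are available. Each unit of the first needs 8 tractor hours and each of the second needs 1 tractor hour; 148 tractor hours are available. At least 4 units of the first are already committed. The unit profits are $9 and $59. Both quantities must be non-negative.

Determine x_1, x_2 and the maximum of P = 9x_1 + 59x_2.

x_1 = 4, x_2 = 19, maximum P = 1157

Extreme points and P = 9x_1 + 59x_2:
  (37/2, 0) → P = 333/2
  (4, 0) → P = 36
  (125/7, 36/7) → P = 3249/7
  (4, 19) → P = 1157

The binding constraints are 5x_1 + 5x_2 = 115 and x_1 = 4.
Solving simultaneously gives x_1 = 4, x_2 = 19.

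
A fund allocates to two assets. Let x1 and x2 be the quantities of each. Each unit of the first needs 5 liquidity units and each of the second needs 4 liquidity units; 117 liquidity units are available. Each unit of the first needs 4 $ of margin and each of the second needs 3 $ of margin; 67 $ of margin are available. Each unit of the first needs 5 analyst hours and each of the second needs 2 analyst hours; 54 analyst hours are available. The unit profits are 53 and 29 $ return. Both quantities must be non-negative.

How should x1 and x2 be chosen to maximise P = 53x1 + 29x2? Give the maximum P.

x1 = 4, x2 = 17, maximum P = 705

Feasible corners and P = 53x1 + 29x2:
  (0, 0) → P = 0
  (0, 67/3) → P = 1943/3
  (54/5, 0) → P = 2862/5
  (4, 17) → P = 705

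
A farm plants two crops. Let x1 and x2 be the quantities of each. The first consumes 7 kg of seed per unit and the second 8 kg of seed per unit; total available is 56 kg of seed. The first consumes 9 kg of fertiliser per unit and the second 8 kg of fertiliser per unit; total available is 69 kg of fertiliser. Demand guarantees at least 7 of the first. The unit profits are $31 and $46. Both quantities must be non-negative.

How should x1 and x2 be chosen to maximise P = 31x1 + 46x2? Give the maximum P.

x1 = 7, x2 = 3/4, maximum P = 503/2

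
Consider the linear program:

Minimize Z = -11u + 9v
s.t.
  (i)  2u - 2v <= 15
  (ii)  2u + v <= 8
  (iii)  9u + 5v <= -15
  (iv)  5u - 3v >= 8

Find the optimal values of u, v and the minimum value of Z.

Feasible corners and Z = -11u + 9v:
  (45/28, -165/28) → Z = -495/7
  (-29/4, -59/4) → Z = -53
  (-5/52, -147/52) → Z = -317/13

u = 45/28, v = -165/28, minimum Z = -495/7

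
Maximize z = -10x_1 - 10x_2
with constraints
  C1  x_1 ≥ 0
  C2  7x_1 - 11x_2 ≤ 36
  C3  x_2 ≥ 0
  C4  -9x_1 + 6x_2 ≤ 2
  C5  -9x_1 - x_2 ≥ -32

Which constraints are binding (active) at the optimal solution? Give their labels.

C1 and C3

Vertices and z = -10x_1 - 10x_2:
  (0, 0) → z = 0
  (0, 1/3) → z = -10/3
  (32/9, 0) → z = -320/9
  (190/63, 34/7) → z = -4960/63

The maximum is at (0, 0). Substituting into each constraint, equality holds for C1 and C3; the remaining constraints have slack.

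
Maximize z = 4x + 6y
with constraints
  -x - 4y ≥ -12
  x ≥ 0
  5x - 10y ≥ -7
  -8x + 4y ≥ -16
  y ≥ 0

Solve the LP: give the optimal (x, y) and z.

x = 28/9, y = 20/9, maximum z = 232/9

Extreme points and z = 4x + 6y:
  (46/15, 67/30) → z = 77/3
  (28/9, 20/9) → z = 232/9
  (0, 7/10) → z = 21/5
  (0, 0) → z = 0
  (2, 0) → z = 8

The optimum lies where -x - 4y = -12 and -8x + 4y = -16.
Solving simultaneously gives x = 28/9, y = 20/9.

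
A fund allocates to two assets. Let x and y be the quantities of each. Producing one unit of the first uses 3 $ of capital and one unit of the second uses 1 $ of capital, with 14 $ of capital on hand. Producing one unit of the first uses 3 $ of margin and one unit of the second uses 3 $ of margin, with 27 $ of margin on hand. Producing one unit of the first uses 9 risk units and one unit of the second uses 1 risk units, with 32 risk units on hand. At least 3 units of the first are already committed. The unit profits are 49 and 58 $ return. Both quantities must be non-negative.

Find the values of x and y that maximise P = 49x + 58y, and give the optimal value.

x = 3, y = 5, maximum P = 437

At the optimal vertex, 3x + y = 14 and 9x + y = 32.
Solving simultaneously gives x = 3, y = 5.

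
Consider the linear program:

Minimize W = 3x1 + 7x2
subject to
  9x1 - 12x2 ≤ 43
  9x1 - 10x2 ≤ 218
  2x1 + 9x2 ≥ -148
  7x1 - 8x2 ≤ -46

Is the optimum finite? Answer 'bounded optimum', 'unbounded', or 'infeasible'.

unbounded

From the feasible point (1102, 970), moving in the direction (-9, 2) keeps every constraint satisfied while W decreases without bound.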